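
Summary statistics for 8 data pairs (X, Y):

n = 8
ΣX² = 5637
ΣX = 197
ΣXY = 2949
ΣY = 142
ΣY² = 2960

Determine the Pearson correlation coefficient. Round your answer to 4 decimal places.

r = (nΣXY − ΣXΣY) / √[(nΣX² − (ΣX)²)(nΣY² − (ΣY)²)]
Numerator: 8×2949 − 197×142 = -4382
Denominator: √[(45096 − 38809)(23680 − 20164)] = √[6287 × 3516] = 4701.6053
r = -4382 / 4701.6053 ≈ -0.9320

-0.9320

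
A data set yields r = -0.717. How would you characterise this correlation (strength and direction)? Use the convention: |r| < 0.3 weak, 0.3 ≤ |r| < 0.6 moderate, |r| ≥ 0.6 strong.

r = -0.717 < 0 so the relationship is negative.
|r| = 0.717, which falls in the strong range.

strong negative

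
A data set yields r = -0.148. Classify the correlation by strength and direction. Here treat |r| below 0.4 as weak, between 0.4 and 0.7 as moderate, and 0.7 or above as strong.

weak negative

r = -0.148 < 0 so the relationship is negative.
|r| = 0.148, which falls in the weak range.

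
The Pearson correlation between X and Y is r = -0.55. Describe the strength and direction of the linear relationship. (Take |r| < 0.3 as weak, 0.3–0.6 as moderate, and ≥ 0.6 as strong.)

moderate negative

r = -0.55 < 0 so the relationship is negative.
|r| = 0.55, which falls in the moderate range.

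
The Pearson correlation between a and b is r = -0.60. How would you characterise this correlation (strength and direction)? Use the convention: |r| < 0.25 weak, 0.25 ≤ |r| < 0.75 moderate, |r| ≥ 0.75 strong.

r = -0.60 < 0 so the relationship is negative.
|r| = 0.60, which falls in the moderate range.

moderate negative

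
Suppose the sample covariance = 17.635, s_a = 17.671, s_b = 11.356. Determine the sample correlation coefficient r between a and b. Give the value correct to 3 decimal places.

0.088

r = Cov(a,b) / (s_a · s_b) = 17.635 / (17.671 × 11.356)
  = 17.635 / 200.6719 ≈ 0.088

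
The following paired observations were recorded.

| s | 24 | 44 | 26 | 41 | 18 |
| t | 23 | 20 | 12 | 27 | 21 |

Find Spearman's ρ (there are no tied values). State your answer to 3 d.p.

-0.100

Rank s: 2, 5, 3, 4, 1
Rank t: 4, 2, 1, 5, 3
d = rank(s) − rank(t): -2, 3, 2, -1, -2; Σd² = 22
ρ = 1 − 6Σd² / [n(n²−1)] = 1 − 6×22 / (5×24) = 1 − 132/120 ≈ -0.100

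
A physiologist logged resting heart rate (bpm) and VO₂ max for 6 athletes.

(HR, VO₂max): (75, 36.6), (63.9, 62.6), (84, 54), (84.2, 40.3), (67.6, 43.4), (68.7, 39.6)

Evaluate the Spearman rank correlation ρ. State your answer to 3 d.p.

-0.371

Rank HR: 4, 1, 5, 6, 2, 3
Rank VO₂max: 1, 6, 5, 3, 4, 2
d = rank(HR) − rank(VO₂max): 3, -5, 0, 3, -2, 1; Σd² = 48
ρ = 1 − 6Σd² / [n(n²−1)] = 1 − 6×48 / (6×35) = 1 − 288/210 ≈ -0.371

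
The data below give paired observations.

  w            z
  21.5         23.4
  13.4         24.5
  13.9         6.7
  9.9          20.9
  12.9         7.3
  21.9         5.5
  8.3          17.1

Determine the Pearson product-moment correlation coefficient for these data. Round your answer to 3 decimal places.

n = 7, Σw = 101.8, Σz = 105.4, Σw² = 1647.94, Σz² = 2005.46, Σwz = 1487.99
nΣwz − ΣwΣz = 10415.93 − 10729.72 = -313.79
nΣw² − (Σw)² = 11535.58 − 10363.24 = 1172.34; nΣz² − (Σz)² = 14038.22 − 11109.16 = 2929.06
r = -313.79 / √(1172.34 × 2929.06) = -313.79 / 1853.0662 ≈ -0.169

-0.169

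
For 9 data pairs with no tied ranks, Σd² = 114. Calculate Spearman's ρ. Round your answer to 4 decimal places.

ρ = 1 − 6Σd² / [n(n²−1)] = 1 − 6×114 / (9×80)
  = 1 − 684/720 = 1 − 0.95000 ≈ 0.0500

0.0500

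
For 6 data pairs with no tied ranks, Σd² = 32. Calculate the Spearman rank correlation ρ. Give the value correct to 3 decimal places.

ρ = 1 − 6Σd² / [n(n²−1)] = 1 − 6×32 / (6×35)
  = 1 − 192/210 = 1 − 0.9143 ≈ 0.086

0.086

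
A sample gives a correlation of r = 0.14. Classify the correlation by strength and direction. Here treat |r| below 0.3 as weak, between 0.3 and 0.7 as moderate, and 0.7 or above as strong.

weak positive

r = 0.14 > 0 so the relationship is positive.
|r| = 0.14, which falls in the weak range.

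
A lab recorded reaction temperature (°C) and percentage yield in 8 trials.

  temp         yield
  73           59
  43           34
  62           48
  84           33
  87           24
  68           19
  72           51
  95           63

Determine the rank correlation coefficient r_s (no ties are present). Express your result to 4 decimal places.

Rank temp: 5, 1, 2, 6, 7, 3, 4, 8
Rank yield: 7, 4, 5, 3, 2, 1, 6, 8
d = rank(temp) − rank(yield): -2, -3, -3, 3, 5, 2, -2, 0; Σd² = 64
ρ = 1 − 6Σd² / [n(n²−1)] = 1 − 6×64 / (8×63) = 1 − 384/504 ≈ 0.2381

0.2381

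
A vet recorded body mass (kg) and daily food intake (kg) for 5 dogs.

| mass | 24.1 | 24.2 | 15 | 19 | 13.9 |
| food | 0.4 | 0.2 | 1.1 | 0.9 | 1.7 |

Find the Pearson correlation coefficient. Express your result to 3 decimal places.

-0.953

n = 5, Σx = 96.2, Σy = 4.3, Σx² = 1945.66, Σy² = 5.11, Σxy = 71.71
nΣxy − ΣxΣy = 358.55 − 413.66 = -55.11
nΣx² − (Σx)² = 9728.3 − 9254.44 = 473.86; nΣy² − (Σy)² = 25.55 − 18.49 = 7.06
r = -55.11 / √(473.86 × 7.06) = -55.11 / 57.8399 ≈ -0.953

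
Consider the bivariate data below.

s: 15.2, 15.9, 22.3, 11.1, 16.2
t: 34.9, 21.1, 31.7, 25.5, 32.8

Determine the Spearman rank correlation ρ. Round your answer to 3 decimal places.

Rank s: 2, 3, 5, 1, 4
Rank t: 5, 1, 3, 2, 4
d = rank(s) − rank(t): -3, 2, 2, -1, 0; Σd² = 18
ρ = 1 − 6Σd² / [n(n²−1)] = 1 − 6×18 / (5×24) = 1 − 108/120 ≈ 0.100

0.100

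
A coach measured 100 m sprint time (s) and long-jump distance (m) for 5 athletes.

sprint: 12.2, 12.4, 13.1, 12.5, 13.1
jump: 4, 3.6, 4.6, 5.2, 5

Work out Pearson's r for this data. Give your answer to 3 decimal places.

0.551

n = 5, Σx = 63.3, Σy = 22.4, Σx² = 802.07, Σy² = 102.16, Σxy = 284.2
nΣxy − ΣxΣy = 1421 − 1417.92 = 3.08
nΣx² − (Σx)² = 4010.35 − 4006.89 = 3.46; nΣy² − (Σy)² = 510.8 − 501.76 = 9.04
r = 3.08 / √(3.46 × 9.04) = 3.08 / 5.5927 ≈ 0.551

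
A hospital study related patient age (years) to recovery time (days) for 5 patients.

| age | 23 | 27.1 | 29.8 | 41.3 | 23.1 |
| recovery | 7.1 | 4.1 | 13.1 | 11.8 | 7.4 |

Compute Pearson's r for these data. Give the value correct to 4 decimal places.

0.6100

n = 5, Σx = 144.3, Σy = 43.5, Σx² = 4390.75, Σy² = 432.83, Σxy = 1323.07
nΣxy − ΣxΣy = 6615.35 − 6277.05 = 338.3
nΣx² − (Σx)² = 21953.75 − 20822.49 = 1131.26; nΣy² − (Σy)² = 2164.15 − 1892.25 = 271.9
r = 338.3 / √(1131.26 × 271.9) = 338.3 / 554.6076 ≈ 0.6100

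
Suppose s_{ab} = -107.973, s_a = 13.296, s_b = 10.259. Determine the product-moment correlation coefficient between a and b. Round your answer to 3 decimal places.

-0.792

r = Cov(a,b) / (s_a · s_b) = -107.973 / (13.296 × 10.259)
  = -107.973 / 136.4037 ≈ -0.792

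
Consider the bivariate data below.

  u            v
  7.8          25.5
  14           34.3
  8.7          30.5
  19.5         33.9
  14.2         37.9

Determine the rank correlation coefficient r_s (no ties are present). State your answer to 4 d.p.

0.7000

Rank u: 1, 3, 2, 5, 4
Rank v: 1, 4, 2, 3, 5
d = rank(u) − rank(v): 0, -1, 0, 2, -1; Σd² = 6
ρ = 1 − 6Σd² / [n(n²−1)] = 1 − 6×6 / (5×24) = 1 − 36/120 ≈ 0.7000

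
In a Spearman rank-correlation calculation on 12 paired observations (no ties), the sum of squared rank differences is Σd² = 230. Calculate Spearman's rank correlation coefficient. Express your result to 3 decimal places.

ρ = 1 − 6Σd² / [n(n²−1)] = 1 − 6×230 / (12×143)
  = 1 − 1380/1716 = 1 − 0.8042 ≈ 0.196

0.196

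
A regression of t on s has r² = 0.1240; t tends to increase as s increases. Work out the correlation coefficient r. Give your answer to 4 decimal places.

0.3521

|r| = √0.1240 = 0.3521
The association is positive, so r = 0.3521.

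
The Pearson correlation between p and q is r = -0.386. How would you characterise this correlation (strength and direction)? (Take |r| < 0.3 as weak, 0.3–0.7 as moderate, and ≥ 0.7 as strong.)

r = -0.386 < 0 so the relationship is negative.
|r| = 0.386, which falls in the moderate range.

moderate negative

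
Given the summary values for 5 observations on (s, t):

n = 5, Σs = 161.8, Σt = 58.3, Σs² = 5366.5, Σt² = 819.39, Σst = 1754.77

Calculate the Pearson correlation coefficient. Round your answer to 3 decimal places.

r = (nΣst − ΣsΣt) / √[(nΣs² − (Σs)²)(nΣt² − (Σt)²)]
Numerator: 5×1754.77 − 161.8×58.3 = -659.09
Denominator: √[(26832.5 − 26179.24)(4096.95 − 3398.89)] = √[653.26 × 698.06] = 675.2886
r = -659.09 / 675.2886 ≈ -0.976

-0.976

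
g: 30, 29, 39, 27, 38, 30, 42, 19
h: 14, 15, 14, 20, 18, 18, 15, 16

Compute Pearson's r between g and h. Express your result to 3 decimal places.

n = 8, Σg = 254, Σh = 130, Σg² = 8460, Σh² = 2146, Σgh = 4099
nΣgh − ΣgΣh = 32792 − 33020 = -228
nΣg² − (Σg)² = 67680 − 64516 = 3164; nΣh² − (Σh)² = 17168 − 16900 = 268
r = -228 / √(3164 × 268) = -228 / 920.8431 ≈ -0.248

-0.248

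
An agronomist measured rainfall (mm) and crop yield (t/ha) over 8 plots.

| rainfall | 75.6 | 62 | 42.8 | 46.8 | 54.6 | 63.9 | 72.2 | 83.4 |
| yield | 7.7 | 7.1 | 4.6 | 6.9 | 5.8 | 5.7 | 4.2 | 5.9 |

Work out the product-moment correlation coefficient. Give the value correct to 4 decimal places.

0.1401

n = 8, Σx = 501.3, Σy = 47.9, Σx² = 32814.21, Σy² = 297.05, Σxy = 3018.33
nΣxy − ΣxΣy = 24146.64 − 24012.27 = 134.37
nΣx² − (Σx)² = 262513.68 − 251301.69 = 11211.99; nΣy² − (Σy)² = 2376.4 − 2294.41 = 81.99
r = 134.37 / √(11211.99 × 81.99) = 134.37 / 958.7862 ≈ 0.1401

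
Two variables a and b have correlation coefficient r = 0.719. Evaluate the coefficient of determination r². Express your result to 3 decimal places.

r² = (0.719)² = 0.517

0.517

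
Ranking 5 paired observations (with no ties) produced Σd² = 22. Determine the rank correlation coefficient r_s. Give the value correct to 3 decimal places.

ρ = 1 − 6Σd² / [n(n²−1)] = 1 − 6×22 / (5×24)
  = 1 − 132/120 = 1 − 1.1000 ≈ -0.100

-0.100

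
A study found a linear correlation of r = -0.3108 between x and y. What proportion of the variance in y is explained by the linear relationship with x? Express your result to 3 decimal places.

0.097

r² = (-0.3108)² = 0.097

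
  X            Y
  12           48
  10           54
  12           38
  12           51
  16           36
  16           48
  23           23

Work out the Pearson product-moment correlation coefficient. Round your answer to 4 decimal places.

n = 7, ΣX = 101, ΣY = 298, ΣX² = 1573, ΣY² = 13394, ΣXY = 4057
nΣXY − ΣXΣY = 28399 − 30098 = -1699
nΣX² − (ΣX)² = 11011 − 10201 = 810; nΣY² − (ΣY)² = 93758 − 88804 = 4954
r = -1699 / √(810 × 4954) = -1699 / 2003.1825 ≈ -0.8482

-0.8482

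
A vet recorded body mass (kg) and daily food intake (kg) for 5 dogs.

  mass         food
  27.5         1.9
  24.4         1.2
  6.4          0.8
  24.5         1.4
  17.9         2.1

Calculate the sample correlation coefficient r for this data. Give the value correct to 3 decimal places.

n = 5, Σx = 100.7, Σy = 7.4, Σx² = 2313.23, Σy² = 12.06, Σxy = 158.54
nΣxy − ΣxΣy = 792.7 − 745.18 = 47.52
nΣx² − (Σx)² = 11566.15 − 10140.49 = 1425.66; nΣy² − (Σy)² = 60.3 − 54.76 = 5.54
r = 47.52 / √(1425.66 × 5.54) = 47.52 / 88.8716 ≈ 0.535

0.535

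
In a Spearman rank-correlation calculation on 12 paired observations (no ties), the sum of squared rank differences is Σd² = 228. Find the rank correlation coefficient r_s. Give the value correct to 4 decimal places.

0.2028

ρ = 1 − 6Σd² / [n(n²−1)] = 1 − 6×228 / (12×143)
  = 1 − 1368/1716 = 1 − 0.79720 ≈ 0.2028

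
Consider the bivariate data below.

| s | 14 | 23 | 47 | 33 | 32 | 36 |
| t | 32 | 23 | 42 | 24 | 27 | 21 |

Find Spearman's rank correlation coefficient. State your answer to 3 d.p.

Rank s: 1, 2, 6, 4, 3, 5
Rank t: 5, 2, 6, 3, 4, 1
d = rank(s) − rank(t): -4, 0, 0, 1, -1, 4; Σd² = 34
ρ = 1 − 6Σd² / [n(n²−1)] = 1 − 6×34 / (6×35) = 1 − 204/210 ≈ 0.029

0.029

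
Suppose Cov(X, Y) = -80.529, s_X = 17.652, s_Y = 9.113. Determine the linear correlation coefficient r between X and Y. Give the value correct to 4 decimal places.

-0.5006

r = Cov(X,Y) / (s_X · s_Y) = -80.529 / (17.652 × 9.113)
  = -80.529 / 160.8627 ≈ -0.5006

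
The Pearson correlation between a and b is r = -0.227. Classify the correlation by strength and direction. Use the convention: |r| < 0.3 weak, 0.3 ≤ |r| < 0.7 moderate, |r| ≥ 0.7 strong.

r = -0.227 < 0 so the relationship is negative.
|r| = 0.227, which falls in the weak range.

weak negative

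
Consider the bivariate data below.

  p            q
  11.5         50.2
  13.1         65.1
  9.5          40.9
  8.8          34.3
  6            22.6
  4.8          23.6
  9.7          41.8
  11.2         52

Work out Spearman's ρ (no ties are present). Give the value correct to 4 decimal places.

Rank p: 7, 8, 4, 3, 2, 1, 5, 6
Rank q: 6, 8, 4, 3, 1, 2, 5, 7
d = rank(p) − rank(q): 1, 0, 0, 0, 1, -1, 0, -1; Σd² = 4
ρ = 1 − 6Σd² / [n(n²−1)] = 1 − 6×4 / (8×63) = 1 − 24/504 ≈ 0.9524

0.9524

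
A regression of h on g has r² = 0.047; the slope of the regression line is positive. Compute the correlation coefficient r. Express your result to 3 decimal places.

0.217

|r| = √0.047 = 0.217
The association is positive, so r = 0.217.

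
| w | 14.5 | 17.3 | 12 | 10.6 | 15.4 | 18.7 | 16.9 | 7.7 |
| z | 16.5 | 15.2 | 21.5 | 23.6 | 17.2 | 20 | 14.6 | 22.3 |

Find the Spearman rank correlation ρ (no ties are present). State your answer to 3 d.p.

-0.690

Rank w: 4, 7, 3, 2, 5, 8, 6, 1
Rank z: 3, 2, 6, 8, 4, 5, 1, 7
d = rank(w) − rank(z): 1, 5, -3, -6, 1, 3, 5, -6; Σd² = 142
ρ = 1 − 6Σd² / [n(n²−1)] = 1 − 6×142 / (8×63) = 1 − 852/504 ≈ -0.690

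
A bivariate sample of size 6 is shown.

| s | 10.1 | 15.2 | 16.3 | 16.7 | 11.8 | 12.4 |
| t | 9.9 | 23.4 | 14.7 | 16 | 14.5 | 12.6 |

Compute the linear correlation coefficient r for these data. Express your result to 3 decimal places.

n = 6, Σs = 82.5, Σt = 91.1, Σs² = 1170.63, Σt² = 1486.67, Σst = 1289.82
nΣst − ΣsΣt = 7738.92 − 7515.75 = 223.17
nΣs² − (Σs)² = 7023.78 − 6806.25 = 217.53; nΣt² − (Σt)² = 8920.02 − 8299.21 = 620.81
r = 223.17 / √(217.53 × 620.81) = 223.17 / 367.4844 ≈ 0.607

0.607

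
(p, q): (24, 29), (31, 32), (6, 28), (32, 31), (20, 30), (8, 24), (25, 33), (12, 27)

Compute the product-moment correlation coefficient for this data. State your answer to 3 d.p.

n = 8, Σp = 158, Σq = 234, Σp² = 3830, Σq² = 6904, Σpq = 4789
nΣpq − ΣpΣq = 38312 − 36972 = 1340
nΣp² − (Σp)² = 30640 − 24964 = 5676; nΣq² − (Σq)² = 55232 − 54756 = 476
r = 1340 / √(5676 × 476) = 1340 / 1643.7080 ≈ 0.815

0.815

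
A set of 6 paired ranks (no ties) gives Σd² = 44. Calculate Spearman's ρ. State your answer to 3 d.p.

ρ = 1 − 6Σd² / [n(n²−1)] = 1 − 6×44 / (6×35)
  = 1 − 264/210 = 1 − 1.2571 ≈ -0.257

-0.257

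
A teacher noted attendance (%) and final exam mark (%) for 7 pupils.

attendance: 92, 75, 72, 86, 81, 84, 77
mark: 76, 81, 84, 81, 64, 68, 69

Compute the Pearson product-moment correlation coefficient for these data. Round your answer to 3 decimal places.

n = 7, Σx = 567, Σy = 523, Σx² = 46215, Σy² = 39435, Σxy = 42290
nΣxy − ΣxΣy = 296030 − 296541 = -511
nΣx² − (Σx)² = 323505 − 321489 = 2016; nΣy² − (Σy)² = 276045 − 273529 = 2516
r = -511 / √(2016 × 2516) = -511 / 2252.1670 ≈ -0.227

-0.227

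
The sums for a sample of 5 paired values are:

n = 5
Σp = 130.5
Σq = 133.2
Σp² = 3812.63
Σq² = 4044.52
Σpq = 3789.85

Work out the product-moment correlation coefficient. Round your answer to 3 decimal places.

0.698

r = (nΣpq − ΣpΣq) / √[(nΣp² − (Σp)²)(nΣq² − (Σq)²)]
Numerator: 5×3789.85 − 130.5×133.2 = 1566.65
Denominator: √[(19063.15 − 17030.25)(20222.6 − 17742.24)] = √[2032.9 × 2480.36] = 2245.5119
r = 1566.65 / 2245.5119 ≈ 0.698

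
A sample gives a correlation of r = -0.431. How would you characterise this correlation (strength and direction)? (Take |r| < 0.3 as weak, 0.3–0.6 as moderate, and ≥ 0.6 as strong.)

moderate negative

r = -0.431 < 0 so the relationship is negative.
|r| = 0.431, which falls in the moderate range.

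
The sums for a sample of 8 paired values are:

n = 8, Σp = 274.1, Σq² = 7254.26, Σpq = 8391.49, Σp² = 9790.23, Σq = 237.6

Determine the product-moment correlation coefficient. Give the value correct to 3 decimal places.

0.893

r = (nΣpq − ΣpΣq) / √[(nΣp² − (Σp)²)(nΣq² − (Σq)²)]
Numerator: 8×8391.49 − 274.1×237.6 = 2005.76
Denominator: √[(78321.84 − 75130.81)(58034.08 − 56453.76)] = √[3191.03 × 1580.32] = 2245.6288
r = 2005.76 / 2245.6288 ≈ 0.893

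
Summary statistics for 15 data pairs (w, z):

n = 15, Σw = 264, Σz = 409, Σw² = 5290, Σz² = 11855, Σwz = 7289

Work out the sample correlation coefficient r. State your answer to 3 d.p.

r = (nΣwz − ΣwΣz) / √[(nΣw² − (Σw)²)(nΣz² − (Σz)²)]
Numerator: 15×7289 − 264×409 = 1359
Denominator: √[(79350 − 69696)(177825 − 167281)] = √[9654 × 10544] = 10089.1910
r = 1359 / 10089.1910 ≈ 0.135

0.135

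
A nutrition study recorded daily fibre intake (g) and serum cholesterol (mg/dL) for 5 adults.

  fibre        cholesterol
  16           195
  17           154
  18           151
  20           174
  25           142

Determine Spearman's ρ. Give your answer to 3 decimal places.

Rank fibre: 1, 2, 3, 4, 5
Rank cholesterol: 5, 3, 2, 4, 1
d = rank(fibre) − rank(cholesterol): -4, -1, 1, 0, 4; Σd² = 34
ρ = 1 − 6Σd² / [n(n²−1)] = 1 − 6×34 / (5×24) = 1 − 204/120 ≈ -0.700

-0.700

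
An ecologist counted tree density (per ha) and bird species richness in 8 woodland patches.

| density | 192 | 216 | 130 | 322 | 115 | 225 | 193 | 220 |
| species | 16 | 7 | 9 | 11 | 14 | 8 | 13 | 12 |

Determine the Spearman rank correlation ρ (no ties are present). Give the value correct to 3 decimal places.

-0.476

Rank density: 3, 5, 2, 8, 1, 7, 4, 6
Rank species: 8, 1, 3, 4, 7, 2, 6, 5
d = rank(density) − rank(species): -5, 4, -1, 4, -6, 5, -2, 1; Σd² = 124
ρ = 1 − 6Σd² / [n(n²−1)] = 1 − 6×124 / (8×63) = 1 − 744/504 ≈ -0.476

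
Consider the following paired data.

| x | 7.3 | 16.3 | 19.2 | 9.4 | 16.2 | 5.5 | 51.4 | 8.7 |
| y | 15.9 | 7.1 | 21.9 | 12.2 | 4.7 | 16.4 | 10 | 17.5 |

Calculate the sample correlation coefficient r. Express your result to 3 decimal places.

-0.286

n = 8, Σx = 134, Σy = 105.7, Σx² = 3786.32, Σy² = 1628.97, Σxy = 1599.55
nΣxy − ΣxΣy = 12796.4 − 14163.8 = -1367.4
nΣx² − (Σx)² = 30290.56 − 17956 = 12334.56; nΣy² − (Σy)² = 13031.76 − 11172.49 = 1859.27
r = -1367.4 / √(12334.56 × 1859.27) = -1367.4 / 4788.8702 ≈ -0.286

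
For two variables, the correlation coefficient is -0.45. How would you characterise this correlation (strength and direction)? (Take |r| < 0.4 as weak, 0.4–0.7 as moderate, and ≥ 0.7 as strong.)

r = -0.45 < 0 so the relationship is negative.
|r| = 0.45, which falls in the moderate range.

moderate negative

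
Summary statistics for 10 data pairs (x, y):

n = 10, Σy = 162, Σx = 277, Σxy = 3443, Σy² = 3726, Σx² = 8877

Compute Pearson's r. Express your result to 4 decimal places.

-0.9068

r = (nΣxy − ΣxΣy) / √[(nΣx² − (Σx)²)(nΣy² − (Σy)²)]
Numerator: 10×3443 − 277×162 = -10444
Denominator: √[(88770 − 76729)(37260 − 26244)] = √[12041 × 11016] = 11517.1028
r = -10444 / 11517.1028 ≈ -0.9068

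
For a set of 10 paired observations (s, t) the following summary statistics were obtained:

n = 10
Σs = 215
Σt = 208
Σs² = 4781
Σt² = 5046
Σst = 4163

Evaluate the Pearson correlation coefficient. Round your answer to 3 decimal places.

-0.915

r = (nΣst − ΣsΣt) / √[(nΣs² − (Σs)²)(nΣt² − (Σt)²)]
Numerator: 10×4163 − 215×208 = -3090
Denominator: √[(47810 − 46225)(50460 − 43264)] = √[1585 × 7196] = 3377.2267
r = -3090 / 3377.2267 ≈ -0.915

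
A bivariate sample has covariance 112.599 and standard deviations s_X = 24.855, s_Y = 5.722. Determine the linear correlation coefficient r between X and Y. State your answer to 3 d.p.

0.792

r = Cov(X,Y) / (s_X · s_Y) = 112.599 / (24.855 × 5.722)
  = 112.599 / 142.2203 ≈ 0.792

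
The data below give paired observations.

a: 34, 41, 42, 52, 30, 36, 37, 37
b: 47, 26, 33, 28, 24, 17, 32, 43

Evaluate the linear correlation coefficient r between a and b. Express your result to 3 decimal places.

-0.095

n = 8, Σa = 309, Σb = 250, Σa² = 12239, Σb² = 8496, Σab = 9613
nΣab − ΣaΣb = 76904 − 77250 = -346
nΣa² − (Σa)² = 97912 − 95481 = 2431; nΣb² − (Σb)² = 67968 − 62500 = 5468
r = -346 / √(2431 × 5468) = -346 / 3645.9166 ≈ -0.095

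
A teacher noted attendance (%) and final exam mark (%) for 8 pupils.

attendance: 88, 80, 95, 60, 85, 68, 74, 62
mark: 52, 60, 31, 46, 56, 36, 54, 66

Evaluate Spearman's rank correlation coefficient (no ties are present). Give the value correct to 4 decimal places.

Rank attendance: 7, 5, 8, 1, 6, 3, 4, 2
Rank mark: 4, 7, 1, 3, 6, 2, 5, 8
d = rank(attendance) − rank(mark): 3, -2, 7, -2, 0, 1, -1, -6; Σd² = 104
ρ = 1 − 6Σd² / [n(n²−1)] = 1 − 6×104 / (8×63) = 1 − 624/504 ≈ -0.2381

-0.2381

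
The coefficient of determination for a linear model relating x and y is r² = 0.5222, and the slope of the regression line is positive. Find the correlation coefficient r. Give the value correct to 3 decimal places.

|r| = √0.5222 = 0.723
The association is positive, so r = 0.723.

0.723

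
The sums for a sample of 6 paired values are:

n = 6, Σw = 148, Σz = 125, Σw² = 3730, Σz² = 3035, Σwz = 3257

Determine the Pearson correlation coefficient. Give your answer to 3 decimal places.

0.939

r = (nΣwz − ΣwΣz) / √[(nΣw² − (Σw)²)(nΣz² − (Σz)²)]
Numerator: 6×3257 − 148×125 = 1042
Denominator: √[(22380 − 21904)(18210 − 15625)] = √[476 × 2585] = 1109.2610
r = 1042 / 1109.2610 ≈ 0.939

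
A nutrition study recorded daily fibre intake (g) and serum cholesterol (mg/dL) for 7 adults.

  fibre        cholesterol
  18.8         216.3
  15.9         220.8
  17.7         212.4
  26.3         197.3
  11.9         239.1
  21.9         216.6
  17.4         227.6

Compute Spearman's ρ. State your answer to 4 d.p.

Rank fibre: 5, 2, 4, 7, 1, 6, 3
Rank cholesterol: 3, 5, 2, 1, 7, 4, 6
d = rank(fibre) − rank(cholesterol): 2, -3, 2, 6, -6, 2, -3; Σd² = 102
ρ = 1 − 6Σd² / [n(n²−1)] = 1 − 6×102 / (7×48) = 1 − 612/336 ≈ -0.8214

-0.8214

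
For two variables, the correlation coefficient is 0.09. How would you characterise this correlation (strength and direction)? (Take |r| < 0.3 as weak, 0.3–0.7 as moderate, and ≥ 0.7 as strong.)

r = 0.09 > 0 so the relationship is positive.
|r| = 0.09, which falls in the weak range.

weak positive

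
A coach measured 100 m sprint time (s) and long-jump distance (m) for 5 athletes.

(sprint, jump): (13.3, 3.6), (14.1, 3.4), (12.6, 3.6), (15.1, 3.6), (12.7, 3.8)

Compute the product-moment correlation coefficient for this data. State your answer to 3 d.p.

-0.472

n = 5, Σx = 67.8, Σy = 18, Σx² = 923.76, Σy² = 64.88, Σxy = 243.8
nΣxy − ΣxΣy = 1219 − 1220.4 = -1.4
nΣx² − (Σx)² = 4618.8 − 4596.84 = 21.96; nΣy² − (Σy)² = 324.4 − 324 = 0.4
r = -1.4 / √(21.96 × 0.4) = -1.4 / 2.9638 ≈ -0.472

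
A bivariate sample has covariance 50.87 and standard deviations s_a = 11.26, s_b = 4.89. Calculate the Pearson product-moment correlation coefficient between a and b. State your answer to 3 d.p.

0.924

r = Cov(a,b) / (s_a · s_b) = 50.87 / (11.26 × 4.89)
  = 50.87 / 55.0614 ≈ 0.924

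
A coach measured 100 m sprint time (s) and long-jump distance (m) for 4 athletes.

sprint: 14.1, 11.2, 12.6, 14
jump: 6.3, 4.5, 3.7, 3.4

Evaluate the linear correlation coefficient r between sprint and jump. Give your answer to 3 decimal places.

n = 4, Σx = 51.9, Σy = 17.9, Σx² = 679.01, Σy² = 85.19, Σxy = 233.45
nΣxy − ΣxΣy = 933.8 − 929.01 = 4.79
nΣx² − (Σx)² = 2716.04 − 2693.61 = 22.43; nΣy² − (Σy)² = 340.76 − 320.41 = 20.35
r = 4.79 / √(22.43 × 20.35) = 4.79 / 21.3647 ≈ 0.224

0.224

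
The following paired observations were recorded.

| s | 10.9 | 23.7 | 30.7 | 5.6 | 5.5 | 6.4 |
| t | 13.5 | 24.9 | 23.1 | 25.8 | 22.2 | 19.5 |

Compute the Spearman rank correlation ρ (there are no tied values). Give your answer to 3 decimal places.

Rank s: 4, 5, 6, 2, 1, 3
Rank t: 1, 5, 4, 6, 3, 2
d = rank(s) − rank(t): 3, 0, 2, -4, -2, 1; Σd² = 34
ρ = 1 − 6Σd² / [n(n²−1)] = 1 − 6×34 / (6×35) = 1 − 204/210 ≈ 0.029

0.029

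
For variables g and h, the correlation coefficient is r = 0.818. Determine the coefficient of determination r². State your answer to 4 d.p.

0.6691

r² = (0.818)² = 0.6691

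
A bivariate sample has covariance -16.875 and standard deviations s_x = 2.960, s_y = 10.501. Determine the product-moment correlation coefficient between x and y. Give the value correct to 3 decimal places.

r = Cov(x,y) / (s_x · s_y) = -16.875 / (2.960 × 10.501)
  = -16.875 / 31.0830 ≈ -0.543

-0.543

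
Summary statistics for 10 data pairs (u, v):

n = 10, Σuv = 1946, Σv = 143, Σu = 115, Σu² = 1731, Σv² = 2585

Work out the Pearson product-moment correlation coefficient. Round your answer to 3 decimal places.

r = (nΣuv − ΣuΣv) / √[(nΣu² − (Σu)²)(nΣv² − (Σv)²)]
Numerator: 10×1946 − 115×143 = 3015
Denominator: √[(17310 − 13225)(25850 − 20449)] = √[4085 × 5401] = 4697.1358
r = 3015 / 4697.1358 ≈ 0.642

0.642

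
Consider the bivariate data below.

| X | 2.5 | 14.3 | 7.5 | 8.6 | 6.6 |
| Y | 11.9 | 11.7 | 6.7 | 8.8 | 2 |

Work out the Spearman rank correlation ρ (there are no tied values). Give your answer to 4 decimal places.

Rank X: 1, 5, 3, 4, 2
Rank Y: 5, 4, 2, 3, 1
d = rank(X) − rank(Y): -4, 1, 1, 1, 1; Σd² = 20
ρ = 1 − 6Σd² / [n(n²−1)] = 1 − 6×20 / (5×24) = 1 − 120/120 ≈ 0.0000

0.0000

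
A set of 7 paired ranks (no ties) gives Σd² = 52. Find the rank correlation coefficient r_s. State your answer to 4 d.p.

0.0714

ρ = 1 − 6Σd² / [n(n²−1)] = 1 − 6×52 / (7×48)
  = 1 − 312/336 = 1 − 0.92857 ≈ 0.0714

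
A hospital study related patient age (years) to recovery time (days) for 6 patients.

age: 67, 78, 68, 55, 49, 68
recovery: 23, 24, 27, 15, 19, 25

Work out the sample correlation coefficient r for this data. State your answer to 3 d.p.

n = 6, Σx = 385, Σy = 133, Σx² = 25247, Σy² = 3045, Σxy = 8705
nΣxy − ΣxΣy = 52230 − 51205 = 1025
nΣx² − (Σx)² = 151482 − 148225 = 3257; nΣy² − (Σy)² = 18270 − 17689 = 581
r = 1025 / √(3257 × 581) = 1025 / 1375.6151 ≈ 0.745

0.745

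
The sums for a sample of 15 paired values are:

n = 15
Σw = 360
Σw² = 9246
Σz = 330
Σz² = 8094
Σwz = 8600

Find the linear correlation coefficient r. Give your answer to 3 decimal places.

0.957

r = (nΣwz − ΣwΣz) / √[(nΣw² − (Σw)²)(nΣz² − (Σz)²)]
Numerator: 15×8600 − 360×330 = 10200
Denominator: √[(138690 − 129600)(121410 − 108900)] = √[9090 × 12510] = 10663.7658
r = 10200 / 10663.7658 ≈ 0.957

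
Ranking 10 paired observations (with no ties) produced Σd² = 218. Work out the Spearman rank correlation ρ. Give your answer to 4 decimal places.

-0.3212

ρ = 1 − 6Σd² / [n(n²−1)] = 1 − 6×218 / (10×99)
  = 1 − 1308/990 = 1 − 1.32121 ≈ -0.3212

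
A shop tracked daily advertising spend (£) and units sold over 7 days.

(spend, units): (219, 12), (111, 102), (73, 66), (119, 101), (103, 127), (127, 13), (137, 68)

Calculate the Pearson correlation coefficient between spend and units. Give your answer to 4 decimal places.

n = 7, Σx = 889, Σy = 489, Σx² = 125279, Σy² = 46027, Σxy = 54835
nΣxy − ΣxΣy = 383845 − 434721 = -50876
nΣx² − (Σx)² = 876953 − 790321 = 86632; nΣy² − (Σy)² = 322189 − 239121 = 83068
r = -50876 / √(86632 × 83068) = -50876 / 84831.2854 ≈ -0.5997

-0.5997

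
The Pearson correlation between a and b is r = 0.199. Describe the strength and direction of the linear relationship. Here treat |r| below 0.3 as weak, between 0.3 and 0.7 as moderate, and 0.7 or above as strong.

r = 0.199 > 0 so the relationship is positive.
|r| = 0.199, which falls in the weak range.

weak positive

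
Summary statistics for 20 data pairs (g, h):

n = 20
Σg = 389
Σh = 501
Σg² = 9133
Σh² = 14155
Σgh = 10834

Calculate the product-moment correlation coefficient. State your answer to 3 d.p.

r = (nΣgh − ΣgΣh) / √[(nΣg² − (Σg)²)(nΣh² − (Σh)²)]
Numerator: 20×10834 − 389×501 = 21791
Denominator: √[(182660 − 151321)(283100 − 251001)] = √[31339 × 32099] = 31716.7237
r = 21791 / 31716.7237 ≈ 0.687

0.687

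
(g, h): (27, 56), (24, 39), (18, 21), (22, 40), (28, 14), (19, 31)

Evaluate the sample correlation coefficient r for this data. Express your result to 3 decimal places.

0.209

n = 6, Σg = 138, Σh = 201, Σg² = 3258, Σh² = 7855, Σgh = 4687
nΣgh − ΣgΣh = 28122 − 27738 = 384
nΣg² − (Σg)² = 19548 − 19044 = 504; nΣh² − (Σh)² = 47130 − 40401 = 6729
r = 384 / √(504 × 6729) = 384 / 1841.5798 ≈ 0.209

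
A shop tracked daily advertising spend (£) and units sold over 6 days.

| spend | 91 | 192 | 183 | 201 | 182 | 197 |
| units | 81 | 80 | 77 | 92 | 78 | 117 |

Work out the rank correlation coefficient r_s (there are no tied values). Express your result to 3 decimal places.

0.543

Rank spend: 1, 4, 3, 6, 2, 5
Rank units: 4, 3, 1, 5, 2, 6
d = rank(spend) − rank(units): -3, 1, 2, 1, 0, -1; Σd² = 16
ρ = 1 − 6Σd² / [n(n²−1)] = 1 − 6×16 / (6×35) = 1 − 96/210 ≈ 0.543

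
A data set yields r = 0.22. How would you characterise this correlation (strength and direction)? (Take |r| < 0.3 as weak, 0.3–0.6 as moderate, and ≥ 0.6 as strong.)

weak positive

r = 0.22 > 0 so the relationship is positive.
|r| = 0.22, which falls in the weak range.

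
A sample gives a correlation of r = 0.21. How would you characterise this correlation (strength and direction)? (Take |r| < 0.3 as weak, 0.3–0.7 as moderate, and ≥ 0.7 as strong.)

r = 0.21 > 0 so the relationship is positive.
|r| = 0.21, which falls in the weak range.

weak positive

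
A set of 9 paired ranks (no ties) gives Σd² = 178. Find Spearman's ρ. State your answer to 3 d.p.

ρ = 1 − 6Σd² / [n(n²−1)] = 1 − 6×178 / (9×80)
  = 1 − 1068/720 = 1 − 1.4833 ≈ -0.483

-0.483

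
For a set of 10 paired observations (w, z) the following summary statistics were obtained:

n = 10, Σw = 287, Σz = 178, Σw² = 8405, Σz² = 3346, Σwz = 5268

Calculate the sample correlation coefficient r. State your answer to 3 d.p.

r = (nΣwz − ΣwΣz) / √[(nΣw² − (Σw)²)(nΣz² − (Σz)²)]
Numerator: 10×5268 − 287×178 = 1594
Denominator: √[(84050 − 82369)(33460 − 31684)] = √[1681 × 1776] = 1727.8472
r = 1594 / 1727.8472 ≈ 0.923

0.923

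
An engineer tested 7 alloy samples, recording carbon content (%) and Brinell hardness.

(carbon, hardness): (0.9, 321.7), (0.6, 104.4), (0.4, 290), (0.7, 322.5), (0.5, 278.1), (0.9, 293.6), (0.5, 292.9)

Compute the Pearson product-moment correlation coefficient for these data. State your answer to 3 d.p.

n = 7, Σx = 4.5, Σy = 1903.2, Σx² = 3.13, Σy² = 551827.48, Σxy = 1243.66
nΣxy − ΣxΣy = 8705.62 − 8564.4 = 141.22
nΣx² − (Σx)² = 21.91 − 20.25 = 1.66; nΣy² − (Σy)² = 3862792.36 − 3622170.24 = 240622.12
r = 141.22 / √(1.66 × 240622.12) = 141.22 / 632.0069 ≈ 0.223

0.223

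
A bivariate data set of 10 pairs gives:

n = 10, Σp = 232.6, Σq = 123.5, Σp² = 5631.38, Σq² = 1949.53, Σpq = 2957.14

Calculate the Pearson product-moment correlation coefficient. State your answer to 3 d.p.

r = (nΣpq − ΣpΣq) / √[(nΣp² − (Σp)²)(nΣq² − (Σq)²)]
Numerator: 10×2957.14 − 232.6×123.5 = 845.3
Denominator: √[(56313.8 − 54102.76)(19495.3 − 15252.25)] = √[2211.04 × 4243.05] = 3062.9321
r = 845.3 / 3062.9321 ≈ 0.276

0.276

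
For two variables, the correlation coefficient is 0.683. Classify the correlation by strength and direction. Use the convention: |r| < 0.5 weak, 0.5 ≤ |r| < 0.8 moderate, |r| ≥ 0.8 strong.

moderate positive

r = 0.683 > 0 so the relationship is positive.
|r| = 0.683, which falls in the moderate range.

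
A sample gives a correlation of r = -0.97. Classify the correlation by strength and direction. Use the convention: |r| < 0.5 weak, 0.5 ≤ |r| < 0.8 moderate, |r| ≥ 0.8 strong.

r = -0.97 < 0 so the relationship is negative.
|r| = 0.97, which falls in the strong range.

strong negative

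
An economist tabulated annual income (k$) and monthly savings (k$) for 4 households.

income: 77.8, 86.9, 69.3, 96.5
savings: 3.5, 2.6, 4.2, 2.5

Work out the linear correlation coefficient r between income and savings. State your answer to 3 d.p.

-0.957

n = 4, Σx = 330.5, Σy = 12.8, Σx² = 27719.19, Σy² = 42.9, Σxy = 1030.55
nΣxy − ΣxΣy = 4122.2 − 4230.4 = -108.2
nΣx² − (Σx)² = 110876.76 − 109230.25 = 1646.51; nΣy² − (Σy)² = 171.6 − 163.84 = 7.76
r = -108.2 / √(1646.51 × 7.76) = -108.2 / 113.0350 ≈ -0.957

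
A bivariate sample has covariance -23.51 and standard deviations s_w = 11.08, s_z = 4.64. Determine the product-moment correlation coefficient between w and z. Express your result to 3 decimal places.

-0.457

r = Cov(w,z) / (s_w · s_z) = -23.51 / (11.08 × 4.64)
  = -23.51 / 51.4112 ≈ -0.457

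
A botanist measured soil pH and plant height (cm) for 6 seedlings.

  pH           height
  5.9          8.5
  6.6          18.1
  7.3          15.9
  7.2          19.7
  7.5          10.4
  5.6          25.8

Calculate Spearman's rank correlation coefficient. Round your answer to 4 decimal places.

Rank pH: 2, 3, 5, 4, 6, 1
Rank height: 1, 4, 3, 5, 2, 6
d = rank(pH) − rank(height): 1, -1, 2, -1, 4, -5; Σd² = 48
ρ = 1 − 6Σd² / [n(n²−1)] = 1 − 6×48 / (6×35) = 1 − 288/210 ≈ -0.3714

-0.3714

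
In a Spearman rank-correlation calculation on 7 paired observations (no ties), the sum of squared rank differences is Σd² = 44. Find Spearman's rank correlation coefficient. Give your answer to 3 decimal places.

ρ = 1 − 6Σd² / [n(n²−1)] = 1 − 6×44 / (7×48)
  = 1 − 264/336 = 1 − 0.7857 ≈ 0.214

0.214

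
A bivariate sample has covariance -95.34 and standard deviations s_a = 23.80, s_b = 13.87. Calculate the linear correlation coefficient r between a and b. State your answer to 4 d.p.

-0.2888

r = Cov(a,b) / (s_a · s_b) = -95.34 / (23.80 × 13.87)
  = -95.34 / 330.1060 ≈ -0.2888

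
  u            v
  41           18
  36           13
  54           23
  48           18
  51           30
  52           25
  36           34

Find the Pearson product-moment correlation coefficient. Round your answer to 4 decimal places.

0.1540

n = 7, Σu = 318, Σv = 161, Σu² = 14798, Σv² = 4027, Σuv = 7366
nΣuv − ΣuΣv = 51562 − 51198 = 364
nΣu² − (Σu)² = 103586 − 101124 = 2462; nΣv² − (Σv)² = 28189 − 25921 = 2268
r = 364 / √(2462 × 2268) = 364 / 2363.0099 ≈ 0.1540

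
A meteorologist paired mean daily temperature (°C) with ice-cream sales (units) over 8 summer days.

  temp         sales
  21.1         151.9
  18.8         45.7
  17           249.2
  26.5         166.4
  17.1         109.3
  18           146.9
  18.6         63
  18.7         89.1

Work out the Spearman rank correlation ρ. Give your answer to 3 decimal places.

Rank temp: 7, 6, 1, 8, 2, 3, 4, 5
Rank sales: 6, 1, 8, 7, 4, 5, 2, 3
d = rank(temp) − rank(sales): 1, 5, -7, 1, -2, -2, 2, 2; Σd² = 92
ρ = 1 − 6Σd² / [n(n²−1)] = 1 − 6×92 / (8×63) = 1 − 552/504 ≈ -0.095

-0.095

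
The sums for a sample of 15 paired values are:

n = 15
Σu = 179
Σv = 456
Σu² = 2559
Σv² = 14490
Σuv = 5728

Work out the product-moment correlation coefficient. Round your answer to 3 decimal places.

0.556

r = (nΣuv − ΣuΣv) / √[(nΣu² − (Σu)²)(nΣv² − (Σv)²)]
Numerator: 15×5728 − 179×456 = 4296
Denominator: √[(38385 − 32041)(217350 − 207936)] = √[6344 × 9414] = 7728.0280
r = 4296 / 7728.0280 ≈ 0.556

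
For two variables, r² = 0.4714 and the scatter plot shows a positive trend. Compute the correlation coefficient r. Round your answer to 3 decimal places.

0.687

|r| = √0.4714 = 0.687
The association is positive, so r = 0.687.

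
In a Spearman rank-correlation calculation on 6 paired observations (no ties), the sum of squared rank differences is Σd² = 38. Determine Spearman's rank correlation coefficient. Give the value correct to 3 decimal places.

-0.086

ρ = 1 − 6Σd² / [n(n²−1)] = 1 − 6×38 / (6×35)
  = 1 − 228/210 = 1 − 1.0857 ≈ -0.086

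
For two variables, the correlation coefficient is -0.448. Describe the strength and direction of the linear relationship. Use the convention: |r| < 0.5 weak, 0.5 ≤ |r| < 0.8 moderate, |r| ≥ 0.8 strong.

r = -0.448 < 0 so the relationship is negative.
|r| = 0.448, which falls in the weak range.

weak negative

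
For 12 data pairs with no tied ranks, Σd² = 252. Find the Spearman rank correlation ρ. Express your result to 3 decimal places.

0.119

ρ = 1 − 6Σd² / [n(n²−1)] = 1 − 6×252 / (12×143)
  = 1 − 1512/1716 = 1 − 0.8811 ≈ 0.119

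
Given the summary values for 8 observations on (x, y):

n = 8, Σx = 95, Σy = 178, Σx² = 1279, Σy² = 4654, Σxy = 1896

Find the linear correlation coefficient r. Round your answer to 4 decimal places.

r = (nΣxy − ΣxΣy) / √[(nΣx² − (Σx)²)(nΣy² − (Σy)²)]
Numerator: 8×1896 − 95×178 = -1742
Denominator: √[(10232 − 9025)(37232 − 31684)] = √[1207 × 5548] = 2587.7473
r = -1742 / 2587.7473 ≈ -0.6732

-0.6732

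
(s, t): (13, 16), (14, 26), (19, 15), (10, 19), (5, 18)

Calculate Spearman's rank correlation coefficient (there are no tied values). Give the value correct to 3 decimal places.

Rank s: 3, 4, 5, 2, 1
Rank t: 2, 5, 1, 4, 3
d = rank(s) − rank(t): 1, -1, 4, -2, -2; Σd² = 26
ρ = 1 − 6Σd² / [n(n²−1)] = 1 − 6×26 / (5×24) = 1 − 156/120 ≈ -0.300

-0.300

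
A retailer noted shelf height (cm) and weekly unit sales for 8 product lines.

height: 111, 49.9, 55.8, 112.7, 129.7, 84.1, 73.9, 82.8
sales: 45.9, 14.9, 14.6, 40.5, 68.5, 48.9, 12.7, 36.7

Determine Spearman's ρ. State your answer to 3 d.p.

0.810

Rank height: 6, 1, 2, 7, 8, 5, 3, 4
Rank sales: 6, 3, 2, 5, 8, 7, 1, 4
d = rank(height) − rank(sales): 0, -2, 0, 2, 0, -2, 2, 0; Σd² = 16
ρ = 1 − 6Σd² / [n(n²−1)] = 1 − 6×16 / (8×63) = 1 − 96/504 ≈ 0.810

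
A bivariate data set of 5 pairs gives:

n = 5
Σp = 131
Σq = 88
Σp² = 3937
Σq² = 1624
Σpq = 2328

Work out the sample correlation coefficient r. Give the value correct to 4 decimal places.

0.1150

r = (nΣpq − ΣpΣq) / √[(nΣp² − (Σp)²)(nΣq² − (Σq)²)]
Numerator: 5×2328 − 131×88 = 112
Denominator: √[(19685 − 17161)(8120 − 7744)] = √[2524 × 376] = 974.1786
r = 112 / 974.1786 ≈ 0.1150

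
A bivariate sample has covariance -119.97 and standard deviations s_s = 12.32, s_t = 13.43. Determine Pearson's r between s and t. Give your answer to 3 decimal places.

r = Cov(s,t) / (s_s · s_t) = -119.97 / (12.32 × 13.43)
  = -119.97 / 165.4576 ≈ -0.725

-0.725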